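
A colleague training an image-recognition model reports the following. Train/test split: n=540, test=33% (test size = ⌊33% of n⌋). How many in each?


Test = ⌊540·33/100⌋ = 178
Train = 540 - 178 = 362

Train: 362, Test: 178


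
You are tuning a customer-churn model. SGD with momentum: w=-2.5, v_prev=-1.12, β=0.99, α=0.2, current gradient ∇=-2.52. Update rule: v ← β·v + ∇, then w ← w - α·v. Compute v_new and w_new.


v_new = 0.99·-1.12 - 2.52 = -1.1088 - 2.52 = -3.6288
w_new = -2.5 - 0.2·-3.6288 = -2.5 + 0.72576 = -1.77424

v_new=-3.6288, w_new=-1.77424


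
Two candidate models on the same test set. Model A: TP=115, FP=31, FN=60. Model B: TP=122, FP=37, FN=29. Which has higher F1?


Model A: P=115/146=0.7877, R=115/175=0.6571, F1=2PR/(P+R)=2TP/(2TP+FP+FN)=230/321=0.7165
Model B: P=122/159=0.7673, R=122/151=0.8079, F1=2PR/(P+R)=2TP/(2TP+FP+FN)=244/310=0.7871
0.7165 < 0.7871 → Model B

Model B


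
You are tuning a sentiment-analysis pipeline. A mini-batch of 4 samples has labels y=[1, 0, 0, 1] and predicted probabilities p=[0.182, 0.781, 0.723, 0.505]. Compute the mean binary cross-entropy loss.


L[0] = -ln(0.182) = 1.7037
L[1] = -ln(1-0.781) = -ln(0.219) = 1.5187
L[2] = -ln(1-0.723) = -ln(0.277) = 1.2837
L[3] = -ln(0.505) = 0.6832
mean = (1.7037 + 1.5187 + 1.2837 + 0.6832)/4 = 1.2973

1.2973


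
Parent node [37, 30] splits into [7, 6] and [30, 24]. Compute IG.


Parent = [37, 30], H_parent = 0.9921
H_left = 0.9957 (n=13), H_right = 0.9911 (n=54)
H_children = (13/67)·0.9957 + (54/67)·0.9911 = 0.992
IG = 0.9921 - 0.992 = 0.0001

0.0001


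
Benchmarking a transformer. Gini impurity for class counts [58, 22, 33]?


Probabilities: [58/113, 22/113, 33/113] ≈ [0.5133, 0.1947, 0.292]
Σpᵢ² = (3364 + 484 + 1089)/113² = 4937/12769
Gini = 1 - Σpᵢ² = 1 - 4937/12769 = 0.6134

0.6134


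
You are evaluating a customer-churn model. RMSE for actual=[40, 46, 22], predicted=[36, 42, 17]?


MSE = 57/3 = 19
RMSE = √(57/3) = 4.3589

4.3589


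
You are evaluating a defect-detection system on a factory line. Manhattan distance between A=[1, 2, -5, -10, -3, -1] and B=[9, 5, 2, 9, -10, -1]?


d = |1-9| + |2-5| + |-5-2| + |-10-9| + |-3+ 10| + |-1+ 1|
  = 8 + 3 + 7 + 19 + 7 + 0
  = 44

44


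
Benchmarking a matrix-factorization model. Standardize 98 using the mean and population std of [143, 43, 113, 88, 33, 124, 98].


μ = 91.7143, σ = 37.7954
z = (98 - 91.7143)/37.7954 = 0.1663

0.1663


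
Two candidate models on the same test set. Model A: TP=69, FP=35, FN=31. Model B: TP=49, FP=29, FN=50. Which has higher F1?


Model A: P=69/104=0.6635, R=69/100=0.69, F1=2PR/(P+R)=2TP/(2TP+FP+FN)=138/204=0.6765
Model B: P=49/78=0.6282, R=49/99=0.4949, F1=2PR/(P+R)=2TP/(2TP+FP+FN)=98/177=0.5537
0.6765 > 0.5537 → Model A

Model A


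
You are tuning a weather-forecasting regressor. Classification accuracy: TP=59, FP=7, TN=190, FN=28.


Accuracy = (TP+TN)/(TP+TN+FP+FN)
= (59+190)/(284)
= 249/284 = 87.68%

87.68%


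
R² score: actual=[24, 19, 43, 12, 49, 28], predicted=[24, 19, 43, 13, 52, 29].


ȳ = 29.1667
SS_res = Σ(y-ŷ)² = 11
SS_tot = Σ(y-ȳ)² = 1010.83
R² = 1 - SS_res/SS_tot = 1 - 0.0109 = 0.9891

0.9891


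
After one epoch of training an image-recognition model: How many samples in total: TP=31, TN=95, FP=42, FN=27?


Total = TP + TN + FP + FN
= 31 + 95 + 42 + 27
= 195
(Predicted positive: 73, predicted negative: 122)

195


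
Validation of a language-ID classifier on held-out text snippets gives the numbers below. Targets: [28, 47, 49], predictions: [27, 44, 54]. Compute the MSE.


Squared errors: (28-27)²=1, (47-44)²=9, (49-54)²=25
Sum = 35
MSE = 35/3 = 35/3

35/3


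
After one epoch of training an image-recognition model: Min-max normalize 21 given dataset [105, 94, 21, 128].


min=21, max=128
(21-21)/(128-21) = 0/107 = 0.0

0.0


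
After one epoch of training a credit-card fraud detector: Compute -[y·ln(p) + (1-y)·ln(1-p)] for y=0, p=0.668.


BCE = -[y·ln(p) + (1-y)·ln(1-p)]
= -0 - 1·ln(1-0.668)
= -ln(0.332) = 1.1026

1.1026


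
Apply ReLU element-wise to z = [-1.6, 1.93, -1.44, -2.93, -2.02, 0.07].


ReLU(-1.6) = max(0, -1.6) = 0.0
ReLU(1.93) = max(0, 1.93) = 1.93
ReLU(-1.44) = max(0, -1.44) = 0.0
ReLU(-2.93) = max(0, -2.93) = 0.0
ReLU(-2.02) = max(0, -2.02) = 0.0
ReLU(0.07) = max(0, 0.07) = 0.07
result = [0.0, 1.93, 0.0, 0.0, 0.0, 0.07]

[0.0, 1.93, 0.0, 0.0, 0.0, 0.07]


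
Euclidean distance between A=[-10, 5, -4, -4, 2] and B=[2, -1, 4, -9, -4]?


d = √((-10-2)² + (5+ 1)² + (-4-4)² + (-4+ 9)² + (2+ 4)²)
  = √(144 + 36 + 64 + 25 + 36)
  = √305 = 17.4642

17.4642


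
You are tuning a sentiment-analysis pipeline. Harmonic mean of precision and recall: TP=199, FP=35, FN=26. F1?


Precision = 199/234 = 0.8504
Recall = 199/225 = 0.8844
F1 = 2·P·R/(P+R) = 2·TP/(2·TP+FP+FN) = 398/(398+35+26) = 398/459 = 0.8671

0.8671


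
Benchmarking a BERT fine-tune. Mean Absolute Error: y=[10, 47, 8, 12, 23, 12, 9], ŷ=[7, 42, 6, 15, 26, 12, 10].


Absolute errors: |10-7|=3, |47-42|=5, |8-6|=2, |12-15|=3, |23-26|=3, |12-12|=0, |9-10|=1
Sum = 17
MAE = 17/7 = 17/7

17/7


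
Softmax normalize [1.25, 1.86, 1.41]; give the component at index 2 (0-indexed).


Exponentials: e^1.25=3.4903, e^1.86=6.4237, e^1.41=4.096
Sum = 14.01
Softmax = [0.2491, 0.4585, 0.2924]
p[2] = 4.096/14.01 = 0.2924

0.2924


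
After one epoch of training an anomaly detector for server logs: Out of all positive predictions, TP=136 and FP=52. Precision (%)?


Precision = TP/(TP+FP)
= 136/(136+52)
= 136/188 = 72.34%

72.34%


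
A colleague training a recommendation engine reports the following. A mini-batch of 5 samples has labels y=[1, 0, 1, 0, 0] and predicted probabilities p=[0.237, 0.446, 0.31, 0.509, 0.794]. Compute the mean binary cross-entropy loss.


L[0] = -ln(0.237) = 1.4397
L[1] = -ln(1-0.446) = -ln(0.554) = 0.5906
L[2] = -ln(0.31) = 1.1712
L[3] = -ln(1-0.509) = -ln(0.491) = 0.7113
L[4] = -ln(1-0.794) = -ln(0.206) = 1.5799
mean = (1.4397 + 0.5906 + 1.1712 + 0.7113 + 1.5799)/5 = 1.0985

1.0985


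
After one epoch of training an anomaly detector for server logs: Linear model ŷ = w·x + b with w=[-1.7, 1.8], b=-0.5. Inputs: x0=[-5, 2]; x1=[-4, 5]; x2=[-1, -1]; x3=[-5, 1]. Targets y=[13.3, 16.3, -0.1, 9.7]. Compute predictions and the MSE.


ŷ0 = (-1.7)·(-5) + (1.8)·(2) - 0.5 = 11.6
ŷ1 = (-1.7)·(-4) + (1.8)·(5) - 0.5 = 15.3
ŷ2 = (-1.7)·(-1) + (1.8)·(-1) - 0.5 = -0.6
ŷ3 = (-1.7)·(-5) + (1.8)·(1) - 0.5 = 9.8
errors² = [2.89, 1.0, 0.25, 0.01]
MSE = 4.1500/4 = 1.0375

1.0375


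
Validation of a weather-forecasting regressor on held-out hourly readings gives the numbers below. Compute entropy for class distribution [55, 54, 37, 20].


Probabilities: [55/166, 54/166, 37/166, 20/166] ≈ [0.3313, 0.3253, 0.2229, 0.1205]
H = -((55/166)·log₂(55/166) + (54/166)·log₂(54/166) + (37/166)·log₂(37/166) + (20/166)·log₂(20/166))
  = 1.9056 bits

1.9056 bits


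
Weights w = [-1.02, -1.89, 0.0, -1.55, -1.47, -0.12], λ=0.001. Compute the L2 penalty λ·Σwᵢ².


‖w‖₂² = (-1.02)² + (-1.89)² + (0.0)² + (-1.55)² + (-1.47)² + (-0.12)²
     = 1.0404 + 3.5721 + 0 + 2.4025 + 2.1609 + 0.0144
     = 9.1903
λ·‖w‖₂² = 0.001·9.1903 = 0.00919

0.00919


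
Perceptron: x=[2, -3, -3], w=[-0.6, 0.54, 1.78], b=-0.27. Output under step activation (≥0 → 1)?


z = (2)·(-0.6) + (-3)·(0.54) + (-3)·(1.78) - 0.27
  = -8.43
step(z) = 0 (z<0)

0


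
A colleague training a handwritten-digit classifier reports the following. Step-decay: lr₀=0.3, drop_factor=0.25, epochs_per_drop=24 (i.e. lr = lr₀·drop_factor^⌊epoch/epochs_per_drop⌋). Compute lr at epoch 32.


n_drops = ⌊32/24⌋ = 1
lr = 0.3·0.25^1 = 0.3·0.25 = 0.075

0.075


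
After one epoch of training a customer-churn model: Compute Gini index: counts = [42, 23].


Probabilities: [42/65, 23/65] ≈ [0.6462, 0.3538]
Σpᵢ² = (1764 + 529)/65² = 2293/4225
Gini = 1 - Σpᵢ² = 1 - 2293/4225 = 0.4573

0.4573


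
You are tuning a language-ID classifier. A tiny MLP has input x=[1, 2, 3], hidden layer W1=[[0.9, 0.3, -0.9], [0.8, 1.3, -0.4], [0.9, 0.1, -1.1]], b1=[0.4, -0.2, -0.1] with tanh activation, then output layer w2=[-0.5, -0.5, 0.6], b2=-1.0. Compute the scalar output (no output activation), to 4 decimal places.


z1[0] = (0.9)·(1) + (0.3)·(2) + (-0.9)·(3) + 0.4 = -0.8
z1[1] = (0.8)·(1) + (1.3)·(2) + (-0.4)·(3) - 0.2 = 2.0
z1[2] = (0.9)·(1) + (0.1)·(2) + (-1.1)·(3) - 0.1 = -2.3
h = tanh(z1) = [-0.664, 0.964, -0.9801]
output = (-0.5)·(-0.664) + (-0.5)·(0.964) + (0.6)·(-0.9801) - 1.0 = -1.7381

-1.7381


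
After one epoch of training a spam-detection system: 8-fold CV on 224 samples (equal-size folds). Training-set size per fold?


Fold size = 224/8 = 28
Training per fold = 224 - 28 = 196

196


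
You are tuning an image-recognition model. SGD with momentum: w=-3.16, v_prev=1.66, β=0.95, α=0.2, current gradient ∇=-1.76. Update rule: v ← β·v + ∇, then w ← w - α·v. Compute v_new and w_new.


v_new = 0.95·1.66 - 1.76 = 1.577 - 1.76 = -0.183
w_new = -3.16 - 0.2·-0.183 = -3.16 + 0.0366 = -3.1234

v_new=-0.183, w_new=-3.1234


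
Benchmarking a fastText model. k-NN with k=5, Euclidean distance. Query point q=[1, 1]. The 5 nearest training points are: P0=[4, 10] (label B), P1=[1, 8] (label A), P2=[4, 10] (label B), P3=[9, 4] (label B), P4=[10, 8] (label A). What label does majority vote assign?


d(q,P0) = 9.4868  (label B)
d(q,P1) = 7.0  (label A)
d(q,P2) = 9.4868  (label B)
d(q,P3) = 8.544  (label B)
d(q,P4) = 11.4018  (label A)
Votes: A=2, B=3
Majority → B

B


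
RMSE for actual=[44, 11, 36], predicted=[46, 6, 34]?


MSE = 33/3 = 11
RMSE = √(33/3) = 3.3166

3.3166


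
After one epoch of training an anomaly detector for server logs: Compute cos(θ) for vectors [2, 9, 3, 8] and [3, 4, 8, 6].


A·B = 2·3 + 9·4 + 3·8 + 8·6 = 114
‖A‖ = √158 = 12.5698, ‖B‖ = √125 = 11.1803
cos = 114/(√158·√125) = 114/√19750 = 0.8112

0.8112


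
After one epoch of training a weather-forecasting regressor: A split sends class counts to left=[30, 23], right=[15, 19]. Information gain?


Parent = [45, 42], H_parent = 0.9991
H_left = 0.9874 (n=53), H_right = 0.99 (n=34)
H_children = (53/87)·0.9874 + (34/87)·0.99 = 0.9884
IG = 0.9991 - 0.9884 = 0.0107

0.0107


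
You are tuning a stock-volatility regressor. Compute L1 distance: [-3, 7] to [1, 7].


d = |-3-1| + |7-7|
  = 4 + 0
  = 4

4


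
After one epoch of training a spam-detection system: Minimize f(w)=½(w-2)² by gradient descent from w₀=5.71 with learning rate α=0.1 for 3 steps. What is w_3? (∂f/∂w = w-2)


step 1: grad = 5.71-2 = 3.71; w = 5.71 - 0.1·(3.71) = 5.339
step 2: grad = 5.339-2 = 3.339; w = 5.339 - 0.1·(3.339) = 5.0051
step 3: grad = 5.0051-2 = 3.0051; w = 5.0051 - 0.1·(3.0051) = 4.70459

4.70459


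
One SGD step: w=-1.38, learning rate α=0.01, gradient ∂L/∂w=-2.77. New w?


w_new = w - α·∇
= -1.38 - 0.01·-2.77
= -1.38 + 0.0277
= -1.3523

-1.3523


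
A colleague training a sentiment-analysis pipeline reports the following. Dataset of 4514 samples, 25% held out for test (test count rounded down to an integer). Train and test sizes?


Test = ⌊4514·25/100⌋ = 1128
Train = 4514 - 1128 = 3386

Train: 3386, Test: 1128


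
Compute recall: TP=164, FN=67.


Recall = TP/(TP+FN)
= 164/(164+67)
= 164/231 = 71.0%

71.0%


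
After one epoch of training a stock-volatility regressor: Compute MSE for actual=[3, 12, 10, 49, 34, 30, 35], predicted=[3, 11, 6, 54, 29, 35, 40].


Squared errors: (3-3)²=0, (12-11)²=1, (10-6)²=16, (49-54)²=25, (34-29)²=25, (30-35)²=25, (35-40)²=25
Sum = 117
MSE = 117/7 = 117/7

117/7


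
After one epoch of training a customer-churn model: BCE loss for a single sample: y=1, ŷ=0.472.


BCE = -[y·ln(p) + (1-y)·ln(1-p)]
= -1·ln(0.472) - 0
= -ln(0.472) = 0.7508

0.7508


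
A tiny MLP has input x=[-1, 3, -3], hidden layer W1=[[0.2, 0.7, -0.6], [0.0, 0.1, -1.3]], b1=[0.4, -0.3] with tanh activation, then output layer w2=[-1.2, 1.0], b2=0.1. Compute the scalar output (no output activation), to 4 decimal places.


z1[0] = (0.2)·(-1) + (0.7)·(3) + (-0.6)·(-3) + 0.4 = 4.1
z1[1] = (0.0)·(-1) + (0.1)·(3) + (-1.3)·(-3) - 0.3 = 3.9
h = tanh(z1) = [0.9995, 0.9992]
output = (-1.2)·(0.9995) + (1.0)·(0.9992) + 0.1 = -0.1002

-0.1002


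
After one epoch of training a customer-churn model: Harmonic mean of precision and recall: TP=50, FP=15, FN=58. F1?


Precision = 50/65 = 0.7692
Recall = 50/108 = 0.463
F1 = 2·P·R/(P+R) = 2·TP/(2·TP+FP+FN) = 100/(100+15+58) = 100/173 = 0.578

0.578


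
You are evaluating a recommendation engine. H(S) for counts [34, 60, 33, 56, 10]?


Probabilities: [34/193, 60/193, 33/193, 56/193, 10/193] ≈ [0.1762, 0.3109, 0.171, 0.2902, 0.0518]
H = -((34/193)·log₂(34/193) + (60/193)·log₂(60/193) + (33/193)·log₂(33/193) + (56/193)·log₂(56/193) + (10/193)·log₂(10/193))
  = 2.1402 bits

2.1402 bits


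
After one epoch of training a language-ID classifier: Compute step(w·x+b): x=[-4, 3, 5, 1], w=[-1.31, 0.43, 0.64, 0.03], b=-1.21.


z = (-4)·(-1.31) + (3)·(0.43) + (5)·(0.64) + (1)·(0.03) - 1.21
  = 8.55
step(z) = 1 (z≥0)

1


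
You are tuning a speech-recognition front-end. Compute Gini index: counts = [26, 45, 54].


Probabilities: [26/125, 45/125, 54/125] ≈ [0.208, 0.36, 0.432]
Σpᵢ² = (676 + 2025 + 2916)/125² = 5617/15625
Gini = 1 - Σpᵢ² = 1 - 5617/15625 = 0.6405

0.6405


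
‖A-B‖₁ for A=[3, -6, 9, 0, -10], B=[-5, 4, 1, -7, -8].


d = |3+ 5| + |-6-4| + |9-1| + |0+ 7| + |-10+ 8|
  = 8 + 10 + 8 + 7 + 2
  = 35

35


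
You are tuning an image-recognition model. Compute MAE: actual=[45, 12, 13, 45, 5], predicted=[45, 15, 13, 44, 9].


Absolute errors: |45-45|=0, |12-15|=3, |13-13|=0, |45-44|=1, |5-9|=4
Sum = 8
MAE = 8/5 = 8/5

8/5


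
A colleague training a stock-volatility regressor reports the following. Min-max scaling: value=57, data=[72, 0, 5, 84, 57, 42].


min=0, max=84
(57-0)/(84-0) = 57/84 = 0.6786

0.6786


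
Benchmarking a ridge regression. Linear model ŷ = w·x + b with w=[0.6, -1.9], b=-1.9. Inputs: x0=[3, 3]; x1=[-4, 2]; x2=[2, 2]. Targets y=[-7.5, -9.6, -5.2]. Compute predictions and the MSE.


ŷ0 = (0.6)·(3) + (-1.9)·(3) - 1.9 = -5.8
ŷ1 = (0.6)·(-4) + (-1.9)·(2) - 1.9 = -8.1
ŷ2 = (0.6)·(2) + (-1.9)·(2) - 1.9 = -4.5
errors² = [2.89, 2.25, 0.49]
MSE = 5.6300/3 = 1.8767

1.8767


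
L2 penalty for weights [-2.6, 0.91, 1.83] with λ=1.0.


‖w‖₂² = (-2.6)² + (0.91)² + (1.83)²
     = 6.76 + 0.8281 + 3.3489
     = 10.937
λ·‖w‖₂² = 1.0·10.937 = 10.937

10.937


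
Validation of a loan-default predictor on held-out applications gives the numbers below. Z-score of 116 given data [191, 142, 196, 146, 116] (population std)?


μ = 158.2, σ = 30.649
z = (116 - 158.2)/30.649 = -1.3769

-1.3769


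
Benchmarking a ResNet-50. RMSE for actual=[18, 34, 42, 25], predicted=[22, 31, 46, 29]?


MSE = 57/4 = 14.25
RMSE = √(57/4) = 3.7749

3.7749


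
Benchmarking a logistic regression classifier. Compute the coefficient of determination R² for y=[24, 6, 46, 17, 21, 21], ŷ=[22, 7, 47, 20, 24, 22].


ȳ = 22.5
SS_res = Σ(y-ŷ)² = 25
SS_tot = Σ(y-ȳ)² = 861.5
R² = 1 - SS_res/SS_tot = 1 - 0.029 = 0.971

0.971


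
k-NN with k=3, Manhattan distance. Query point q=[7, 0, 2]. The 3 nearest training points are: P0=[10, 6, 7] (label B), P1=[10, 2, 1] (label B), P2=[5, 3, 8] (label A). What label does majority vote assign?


d(q,P0) = 14  (label B)
d(q,P1) = 6  (label B)
d(q,P2) = 11  (label A)
Votes: A=1, B=2
Majority → B

B


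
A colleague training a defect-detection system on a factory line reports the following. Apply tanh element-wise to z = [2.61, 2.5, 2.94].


tanh(2.61) = 0.9892
tanh(2.5) = 0.9866
tanh(2.94) = 0.9944
result = [0.9892, 0.9866, 0.9944]

[0.9892, 0.9866, 0.9944]


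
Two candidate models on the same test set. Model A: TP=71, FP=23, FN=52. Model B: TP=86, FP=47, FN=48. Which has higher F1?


Model A: P=71/94=0.7553, R=71/123=0.5772, F1=2PR/(P+R)=2TP/(2TP+FP+FN)=142/217=0.6544
Model B: P=86/133=0.6466, R=86/134=0.6418, F1=2PR/(P+R)=2TP/(2TP+FP+FN)=172/267=0.6442
0.6544 > 0.6442 → Model A

Model A


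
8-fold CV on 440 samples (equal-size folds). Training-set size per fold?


Fold size = 440/8 = 55
Training per fold = 440 - 55 = 385

385


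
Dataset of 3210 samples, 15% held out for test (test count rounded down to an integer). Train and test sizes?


Test = ⌊3210·15/100⌋ = 481
Train = 3210 - 481 = 2729

Train: 2729, Test: 481


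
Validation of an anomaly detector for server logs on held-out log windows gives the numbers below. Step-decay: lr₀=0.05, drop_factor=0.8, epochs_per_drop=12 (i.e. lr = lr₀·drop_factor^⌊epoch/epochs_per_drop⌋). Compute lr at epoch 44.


n_drops = ⌊44/12⌋ = 3
lr = 0.05·0.8^3 = 0.05·0.512 = 0.0256

0.0256


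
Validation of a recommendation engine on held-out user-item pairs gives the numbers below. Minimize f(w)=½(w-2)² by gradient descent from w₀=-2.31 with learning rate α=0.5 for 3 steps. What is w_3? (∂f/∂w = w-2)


step 1: grad = -2.31-2 = -4.31; w = -2.31 - 0.5·(-4.31) = -0.155
step 2: grad = -0.155-2 = -2.155; w = -0.155 - 0.5·(-2.155) = 0.9225
step 3: grad = 0.9225-2 = -1.0775; w = 0.9225 - 0.5·(-1.0775) = 1.46125

1.46125


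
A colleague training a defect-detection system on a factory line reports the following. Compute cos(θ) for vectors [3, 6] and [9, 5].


A·B = 3·9 + 6·5 = 57
‖A‖ = √45 = 6.7082, ‖B‖ = √106 = 10.2956
cos = 57/(√45·√106) = 57/√4770 = 0.8253

0.8253


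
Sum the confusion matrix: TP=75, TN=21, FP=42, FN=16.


Total = TP + TN + FP + FN
= 75 + 21 + 42 + 16
= 154
(Predicted positive: 117, predicted negative: 37)

154


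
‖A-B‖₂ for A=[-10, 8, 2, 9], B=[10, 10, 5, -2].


d = √((-10-10)² + (8-10)² + (2-5)² + (9+ 2)²)
  = √(400 + 4 + 9 + 121)
  = √534 = 23.1084

23.1084


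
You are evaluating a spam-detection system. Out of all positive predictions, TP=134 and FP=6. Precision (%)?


Precision = TP/(TP+FP)
= 134/(134+6)
= 134/140 = 95.71%

95.71%


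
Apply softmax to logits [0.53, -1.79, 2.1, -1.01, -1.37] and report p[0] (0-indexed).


Exponentials: e^0.53=1.6989, e^-1.79=0.167, e^2.1=8.1662, e^-1.01=0.3642, e^-1.37=0.2541
Sum = 10.6504
Softmax = [0.1595, 0.0157, 0.7667, 0.0342, 0.0239]
p[0] = 1.6989/10.6504 = 0.1595

0.1595


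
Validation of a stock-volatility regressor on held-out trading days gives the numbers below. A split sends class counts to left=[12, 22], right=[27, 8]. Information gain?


Parent = [39, 30], H_parent = 0.9877
H_left = 0.9367 (n=34), H_right = 0.7755 (n=35)
H_children = (34/69)·0.9367 + (35/69)·0.7755 = 0.8549
IG = 0.9877 - 0.8549 = 0.1328

0.1328


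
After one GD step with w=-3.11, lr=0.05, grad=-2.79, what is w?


w_new = w - α·∇
= -3.11 - 0.05·-2.79
= -3.11 + 0.1395
= -2.9705

-2.9705


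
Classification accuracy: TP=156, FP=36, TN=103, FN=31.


Accuracy = (TP+TN)/(TP+TN+FP+FN)
= (156+103)/(326)
= 259/326 = 79.45%

79.45%


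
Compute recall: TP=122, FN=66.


Recall = TP/(TP+FN)
= 122/(122+66)
= 122/188 = 64.89%

64.89%


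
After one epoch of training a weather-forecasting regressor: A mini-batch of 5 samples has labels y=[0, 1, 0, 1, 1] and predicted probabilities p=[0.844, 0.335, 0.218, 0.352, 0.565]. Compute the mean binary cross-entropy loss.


L[0] = -ln(1-0.844) = -ln(0.156) = 1.8579
L[1] = -ln(0.335) = 1.0936
L[2] = -ln(1-0.218) = -ln(0.782) = 0.2459
L[3] = -ln(0.352) = 1.0441
L[4] = -ln(0.565) = 0.5709
mean = (1.8579 + 1.0936 + 0.2459 + 1.0441 + 0.5709)/5 = 0.9625

0.9625


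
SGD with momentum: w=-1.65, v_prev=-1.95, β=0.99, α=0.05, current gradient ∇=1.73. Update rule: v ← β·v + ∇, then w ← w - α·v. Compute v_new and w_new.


v_new = 0.99·-1.95 + 1.73 = -1.9305 + 1.73 = -0.2005
w_new = -1.65 - 0.05·-0.2005 = -1.65 + 0.010025 = -1.639975

v_new=-0.2005, w_new=-1.639975


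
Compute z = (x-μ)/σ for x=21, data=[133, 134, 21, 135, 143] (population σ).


μ = 113.2, σ = 46.2359
z = (21 - 113.2)/46.2359 = -1.9941

-1.9941


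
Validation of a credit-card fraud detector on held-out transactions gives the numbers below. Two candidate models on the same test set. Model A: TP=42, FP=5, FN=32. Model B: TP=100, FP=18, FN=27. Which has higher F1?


Model A: P=42/47=0.8936, R=42/74=0.5676, F1=2PR/(P+R)=2TP/(2TP+FP+FN)=84/121=0.6942
Model B: P=100/118=0.8475, R=100/127=0.7874, F1=2PR/(P+R)=2TP/(2TP+FP+FN)=200/245=0.8163
0.6942 < 0.8163 → Model B

Model B


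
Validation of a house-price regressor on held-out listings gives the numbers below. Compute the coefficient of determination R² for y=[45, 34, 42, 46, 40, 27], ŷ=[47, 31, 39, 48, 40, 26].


ȳ = 39
SS_res = Σ(y-ŷ)² = 27
SS_tot = Σ(y-ȳ)² = 264
R² = 1 - SS_res/SS_tot = 1 - 0.1023 = 0.8977

0.8977


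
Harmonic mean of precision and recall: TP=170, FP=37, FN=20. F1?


Precision = 170/207 = 0.8213
Recall = 170/190 = 0.8947
F1 = 2·P·R/(P+R) = 2·TP/(2·TP+FP+FN) = 340/(340+37+20) = 340/397 = 0.8564

0.8564


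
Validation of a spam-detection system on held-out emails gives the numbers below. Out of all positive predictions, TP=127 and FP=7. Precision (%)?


Precision = TP/(TP+FP)
= 127/(127+7)
= 127/134 = 94.78%

94.78%


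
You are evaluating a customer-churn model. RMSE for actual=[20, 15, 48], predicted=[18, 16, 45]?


MSE = 14/3 = 4.6667
RMSE = √(14/3) = 2.1602

2.1602


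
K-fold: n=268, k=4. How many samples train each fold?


Fold size = 268/4 = 67
Training per fold = 268 - 67 = 201

201


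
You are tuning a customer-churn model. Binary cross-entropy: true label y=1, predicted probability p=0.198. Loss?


BCE = -[y·ln(p) + (1-y)·ln(1-p)]
= -1·ln(0.198) - 0
= -ln(0.198) = 1.6195

1.6195


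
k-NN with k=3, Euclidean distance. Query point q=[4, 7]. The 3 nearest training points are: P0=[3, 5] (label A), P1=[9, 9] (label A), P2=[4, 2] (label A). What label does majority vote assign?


d(q,P0) = 2.2361  (label A)
d(q,P1) = 5.3852  (label A)
d(q,P2) = 5.0  (label A)
Votes: A=3, B=0
Majority → A

A


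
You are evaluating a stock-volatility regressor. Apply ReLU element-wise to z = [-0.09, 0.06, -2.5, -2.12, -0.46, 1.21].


ReLU(-0.09) = max(0, -0.09) = 0.0
ReLU(0.06) = max(0, 0.06) = 0.06
ReLU(-2.5) = max(0, -2.5) = 0.0
ReLU(-2.12) = max(0, -2.12) = 0.0
ReLU(-0.46) = max(0, -0.46) = 0.0
ReLU(1.21) = max(0, 1.21) = 1.21
result = [0.0, 0.06, 0.0, 0.0, 0.0, 1.21]

[0.0, 0.06, 0.0, 0.0, 0.0, 1.21]


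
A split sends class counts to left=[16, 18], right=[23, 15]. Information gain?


Parent = [39, 33], H_parent = 0.995
H_left = 0.9975 (n=34), H_right = 0.9678 (n=38)
H_children = (34/72)·0.9975 + (38/72)·0.9678 = 0.9818
IG = 0.995 - 0.9818 = 0.0132

0.0132


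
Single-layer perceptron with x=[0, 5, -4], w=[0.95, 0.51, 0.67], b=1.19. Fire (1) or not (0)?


z = (0)·(0.95) + (5)·(0.51) + (-4)·(0.67) + 1.19
  = 1.06
step(z) = 1 (z≥0)

1


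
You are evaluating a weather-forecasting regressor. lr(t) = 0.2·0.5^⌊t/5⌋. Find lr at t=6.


n_drops = ⌊6/5⌋ = 1
lr = 0.2·0.5^1 = 0.2·0.5 = 0.1

0.1


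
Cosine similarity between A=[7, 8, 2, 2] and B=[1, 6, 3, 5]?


A·B = 7·1 + 8·6 + 2·3 + 2·5 = 71
‖A‖ = √121 = 11, ‖B‖ = √71 = 8.4261
cos = 71/(√121·√71) = 71/√8591 = 0.766

0.766


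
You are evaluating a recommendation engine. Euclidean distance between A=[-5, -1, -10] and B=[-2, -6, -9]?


d = √((-5+ 2)² + (-1+ 6)² + (-10+ 9)²)
  = √(9 + 25 + 1)
  = √35 = 5.9161

5.9161


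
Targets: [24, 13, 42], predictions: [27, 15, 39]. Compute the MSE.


Squared errors: (24-27)²=9, (13-15)²=4, (42-39)²=9
Sum = 22
MSE = 22/3 = 22/3

22/3


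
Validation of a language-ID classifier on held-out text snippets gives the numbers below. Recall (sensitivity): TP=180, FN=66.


Recall = TP/(TP+FN)
= 180/(180+66)
= 180/246 = 73.17%

73.17%


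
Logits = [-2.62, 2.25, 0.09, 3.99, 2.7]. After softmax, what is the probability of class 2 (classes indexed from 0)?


Exponentials: e^-2.62=0.0728, e^2.25=9.4877, e^0.09=1.0942, e^3.99=54.0549, e^2.7=14.8797
Sum = 79.5893
Softmax = [0.0009, 0.1192, 0.0137, 0.6792, 0.187]
p[2] = 1.0942/79.5893 = 0.0137

0.0137


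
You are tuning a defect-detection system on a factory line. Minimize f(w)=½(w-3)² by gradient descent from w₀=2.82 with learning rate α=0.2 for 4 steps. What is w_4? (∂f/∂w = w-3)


step 1: grad = 2.82-3 = -0.18; w = 2.82 - 0.2·(-0.18) = 2.856
step 2: grad = 2.856-3 = -0.144; w = 2.856 - 0.2·(-0.144) = 2.8848
step 3: grad = 2.8848-3 = -0.1152; w = 2.8848 - 0.2·(-0.1152) = 2.90784
step 4: grad = 2.90784-3 = -0.09216; w = 2.90784 - 0.2·(-0.09216) = 2.926272

2.926272


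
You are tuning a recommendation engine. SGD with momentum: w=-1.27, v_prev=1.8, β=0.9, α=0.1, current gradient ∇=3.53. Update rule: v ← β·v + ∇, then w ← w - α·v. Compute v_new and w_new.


v_new = 0.9·1.8 + 3.53 = 1.62 + 3.53 = 5.15
w_new = -1.27 - 0.1·5.15 = -1.27 - 0.515 = -1.785

v_new=5.15, w_new=-1.785


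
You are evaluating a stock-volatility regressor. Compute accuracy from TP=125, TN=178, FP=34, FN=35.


Accuracy = (TP+TN)/(TP+TN+FP+FN)
= (125+178)/(372)
= 303/372 = 81.45%

81.45%


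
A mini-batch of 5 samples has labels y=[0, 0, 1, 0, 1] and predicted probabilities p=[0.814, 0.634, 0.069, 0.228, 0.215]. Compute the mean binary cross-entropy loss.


L[0] = -ln(1-0.814) = -ln(0.186) = 1.682
L[1] = -ln(1-0.634) = -ln(0.366) = 1.0051
L[2] = -ln(0.069) = 2.6736
L[3] = -ln(1-0.228) = -ln(0.772) = 0.2588
L[4] = -ln(0.215) = 1.5371
mean = (1.682 + 1.0051 + 2.6736 + 0.2588 + 1.5371)/5 = 1.4313

1.4313


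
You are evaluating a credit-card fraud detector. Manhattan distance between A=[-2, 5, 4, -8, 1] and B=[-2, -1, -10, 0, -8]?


d = |-2+ 2| + |5+ 1| + |4+ 10| + |-8-0| + |1+ 8|
  = 0 + 6 + 14 + 8 + 9
  = 37

37


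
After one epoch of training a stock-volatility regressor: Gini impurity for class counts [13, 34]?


Probabilities: [13/47, 34/47] ≈ [0.2766, 0.7234]
Σpᵢ² = (169 + 1156)/47² = 1325/2209
Gini = 1 - Σpᵢ² = 1 - 1325/2209 = 0.4002

0.4002


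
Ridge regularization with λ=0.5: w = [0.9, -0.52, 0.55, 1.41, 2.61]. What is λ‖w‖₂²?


‖w‖₂² = (0.9)² + (-0.52)² + (0.55)² + (1.41)² + (2.61)²
     = 0.81 + 0.2704 + 0.3025 + 1.9881 + 6.8121
     = 10.1831
λ·‖w‖₂² = 0.5·10.1831 = 5.09155

5.09155


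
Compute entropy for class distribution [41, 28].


Probabilities: [41/69, 28/69] ≈ [0.5942, 0.4058]
H = -((41/69)·log₂(41/69) + (28/69)·log₂(28/69))
  = 0.9742 bits

0.9742 bits


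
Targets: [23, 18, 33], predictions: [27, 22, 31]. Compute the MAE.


Absolute errors: |23-27|=4, |18-22|=4, |33-31|=2
Sum = 10
MAE = 10/3 = 10/3

10/3


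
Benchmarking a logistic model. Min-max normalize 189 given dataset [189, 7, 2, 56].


min=2, max=189
(189-2)/(189-2) = 187/187 = 1.0

1.0


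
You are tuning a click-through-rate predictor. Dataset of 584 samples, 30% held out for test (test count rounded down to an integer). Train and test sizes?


Test = ⌊584·30/100⌋ = 175
Train = 584 - 175 = 409

Train: 409, Test: 175


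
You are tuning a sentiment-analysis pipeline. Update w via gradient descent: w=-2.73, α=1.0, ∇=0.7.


w_new = w - α·∇
= -2.73 - 1.0·0.7
= -2.73 - 0.7
= -3.43

-3.43


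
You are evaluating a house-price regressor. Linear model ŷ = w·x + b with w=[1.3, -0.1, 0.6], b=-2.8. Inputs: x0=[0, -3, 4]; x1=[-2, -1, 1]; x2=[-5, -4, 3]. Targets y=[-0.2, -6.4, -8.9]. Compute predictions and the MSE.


ŷ0 = (1.3)·(0) + (-0.1)·(-3) + (0.6)·(4) - 2.8 = -0.1
ŷ1 = (1.3)·(-2) + (-0.1)·(-1) + (0.6)·(1) - 2.8 = -4.7
ŷ2 = (1.3)·(-5) + (-0.1)·(-4) + (0.6)·(3) - 2.8 = -7.1
errors² = [0.01, 2.89, 3.24]
MSE = 6.1400/3 = 2.0467

2.0467


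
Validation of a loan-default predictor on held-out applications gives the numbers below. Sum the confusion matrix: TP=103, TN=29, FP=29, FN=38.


Total = TP + TN + FP + FN
= 103 + 29 + 29 + 38
= 199
(Predicted positive: 132, predicted negative: 67)

199


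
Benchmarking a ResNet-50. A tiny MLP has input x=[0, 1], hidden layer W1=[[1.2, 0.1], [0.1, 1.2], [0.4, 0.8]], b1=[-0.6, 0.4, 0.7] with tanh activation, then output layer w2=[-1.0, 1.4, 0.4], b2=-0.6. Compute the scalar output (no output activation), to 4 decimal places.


z1[0] = (1.2)·(0) + (0.1)·(1) - 0.6 = -0.5
z1[1] = (0.1)·(0) + (1.2)·(1) + 0.4 = 1.6
z1[2] = (0.4)·(0) + (0.8)·(1) + 0.7 = 1.5
h = tanh(z1) = [-0.4621, 0.9217, 0.9051]
output = (-1.0)·(-0.4621) + (1.4)·(0.9217) + (0.4)·(0.9051) - 0.6 = 1.5145

1.5145


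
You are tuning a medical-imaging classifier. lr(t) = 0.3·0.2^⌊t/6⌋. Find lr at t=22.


n_drops = ⌊22/6⌋ = 3
lr = 0.3·0.2^3 = 0.3·0.008 = 0.0024

0.0024


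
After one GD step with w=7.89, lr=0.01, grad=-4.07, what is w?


w_new = w - α·∇
= 7.89 - 0.01·-4.07
= 7.89 + 0.0407
= 7.9307

7.9307


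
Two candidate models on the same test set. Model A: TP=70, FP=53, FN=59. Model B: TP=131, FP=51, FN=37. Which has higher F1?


Model A: P=70/123=0.5691, R=70/129=0.5426, F1=2PR/(P+R)=2TP/(2TP+FP+FN)=140/252=0.5556
Model B: P=131/182=0.7198, R=131/168=0.7798, F1=2PR/(P+R)=2TP/(2TP+FP+FN)=262/350=0.7486
0.5556 < 0.7486 → Model B

Model B


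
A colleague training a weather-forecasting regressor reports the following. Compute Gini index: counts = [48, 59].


Probabilities: [48/107, 59/107] ≈ [0.4486, 0.5514]
Σpᵢ² = (2304 + 3481)/107² = 5785/11449
Gini = 1 - Σpᵢ² = 1 - 5785/11449 = 0.4947

0.4947


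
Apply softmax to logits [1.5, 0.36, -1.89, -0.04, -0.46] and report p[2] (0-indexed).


Exponentials: e^1.5=4.4817, e^0.36=1.4333, e^-1.89=0.1511, e^-0.04=0.9608, e^-0.46=0.6313
Sum = 7.6582
Softmax = [0.5852, 0.1872, 0.0197, 0.1255, 0.0824]
p[2] = 0.1511/7.6582 = 0.0197

0.0197


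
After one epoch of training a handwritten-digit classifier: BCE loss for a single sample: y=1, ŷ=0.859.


BCE = -[y·ln(p) + (1-y)·ln(1-p)]
= -1·ln(0.859) - 0
= -ln(0.859) = 0.152

0.152


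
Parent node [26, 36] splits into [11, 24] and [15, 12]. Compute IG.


Parent = [26, 36], H_parent = 0.9812
H_left = 0.8981 (n=35), H_right = 0.9911 (n=27)
H_children = (35/62)·0.8981 + (27/62)·0.9911 = 0.9386
IG = 0.9812 - 0.9386 = 0.0426

0.0426


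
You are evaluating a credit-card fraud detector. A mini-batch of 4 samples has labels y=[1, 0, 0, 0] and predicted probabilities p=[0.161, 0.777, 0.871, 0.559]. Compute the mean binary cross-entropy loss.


L[0] = -ln(0.161) = 1.8264
L[1] = -ln(1-0.777) = -ln(0.223) = 1.5006
L[2] = -ln(1-0.871) = -ln(0.129) = 2.0479
L[3] = -ln(1-0.559) = -ln(0.441) = 0.8187
mean = (1.8264 + 1.5006 + 2.0479 + 0.8187)/4 = 1.5484

1.5484


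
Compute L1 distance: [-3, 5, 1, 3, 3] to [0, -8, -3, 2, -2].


d = |-3-0| + |5+ 8| + |1+ 3| + |3-2| + |3+ 2|
  = 3 + 13 + 4 + 1 + 5
  = 26

26


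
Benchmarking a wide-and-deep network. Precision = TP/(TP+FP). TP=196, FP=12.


Precision = TP/(TP+FP)
= 196/(196+12)
= 196/208 = 94.23%

94.23%


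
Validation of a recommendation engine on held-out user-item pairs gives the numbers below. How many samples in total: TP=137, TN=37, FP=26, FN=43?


Total = TP + TN + FP + FN
= 137 + 37 + 26 + 43
= 243
(Predicted positive: 163, predicted negative: 80)

243


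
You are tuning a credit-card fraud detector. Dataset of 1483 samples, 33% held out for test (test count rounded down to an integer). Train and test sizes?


Test = ⌊1483·33/100⌋ = 489
Train = 1483 - 489 = 994

Train: 994, Test: 489


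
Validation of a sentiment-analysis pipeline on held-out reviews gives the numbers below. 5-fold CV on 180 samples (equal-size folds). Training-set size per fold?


Fold size = 180/5 = 36
Training per fold = 180 - 36 = 144

144


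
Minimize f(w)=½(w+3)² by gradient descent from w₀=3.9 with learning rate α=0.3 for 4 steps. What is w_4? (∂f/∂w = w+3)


step 1: grad = 3.9+3 = 6.9; w = 3.9 - 0.3·(6.9) = 1.83
step 2: grad = 1.83+3 = 4.83; w = 1.83 - 0.3·(4.83) = 0.381
step 3: grad = 0.381+3 = 3.381; w = 0.381 - 0.3·(3.381) = -0.6333
step 4: grad = -0.6333+3 = 2.3667; w = -0.6333 - 0.3·(2.3667) = -1.34331

-1.34331


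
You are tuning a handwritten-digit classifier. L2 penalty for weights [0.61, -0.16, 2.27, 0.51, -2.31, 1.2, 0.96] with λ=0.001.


‖w‖₂² = (0.61)² + (-0.16)² + (2.27)² + (0.51)² + (-2.31)² + (1.2)² + (0.96)²
     = 0.3721 + 0.0256 + 5.1529 + 0.2601 + 5.3361 + 1.44 + 0.9216
     = 13.5084
λ·‖w‖₂² = 0.001·13.5084 = 0.013508

0.013508


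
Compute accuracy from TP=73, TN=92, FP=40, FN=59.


Accuracy = (TP+TN)/(TP+TN+FP+FN)
= (73+92)/(264)
= 165/264 = 62.5%

62.5%


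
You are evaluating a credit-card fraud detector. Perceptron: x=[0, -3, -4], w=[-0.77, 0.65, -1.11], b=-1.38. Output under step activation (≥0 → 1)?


z = (0)·(-0.77) + (-3)·(0.65) + (-4)·(-1.11) - 1.38
  = 1.11
step(z) = 1 (z≥0)

1


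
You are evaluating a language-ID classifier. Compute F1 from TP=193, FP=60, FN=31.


Precision = 193/253 = 0.7628
Recall = 193/224 = 0.8616
F1 = 2·P·R/(P+R) = 2·TP/(2·TP+FP+FN) = 386/(386+60+31) = 386/477 = 0.8092

0.8092


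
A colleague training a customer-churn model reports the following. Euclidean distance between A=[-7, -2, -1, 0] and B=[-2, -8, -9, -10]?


d = √((-7+ 2)² + (-2+ 8)² + (-1+ 9)² + (0+ 10)²)
  = √(25 + 36 + 64 + 100)
  = √225 = 15.0

15.0


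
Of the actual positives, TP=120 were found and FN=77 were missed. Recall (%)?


Recall = TP/(TP+FN)
= 120/(120+77)
= 120/197 = 60.91%

60.91%


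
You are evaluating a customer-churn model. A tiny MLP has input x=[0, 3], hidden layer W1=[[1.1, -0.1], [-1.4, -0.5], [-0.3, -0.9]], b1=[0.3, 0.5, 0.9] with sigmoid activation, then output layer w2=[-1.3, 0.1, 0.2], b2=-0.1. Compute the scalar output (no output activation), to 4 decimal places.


z1[0] = (1.1)·(0) + (-0.1)·(3) + 0.3 = 0.0
z1[1] = (-1.4)·(0) + (-0.5)·(3) + 0.5 = -1.0
z1[2] = (-0.3)·(0) + (-0.9)·(3) + 0.9 = -1.8
h = sigmoid(z1) = [0.5, 0.2689, 0.1419]
output = (-1.3)·(0.5) + (0.1)·(0.2689) + (0.2)·(0.1419) - 0.1 = -0.6947

-0.6947


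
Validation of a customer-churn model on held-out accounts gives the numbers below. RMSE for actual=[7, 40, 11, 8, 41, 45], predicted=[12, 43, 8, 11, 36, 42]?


MSE = 86/6 = 14.3333
RMSE = √(86/6) = 3.7859

3.7859


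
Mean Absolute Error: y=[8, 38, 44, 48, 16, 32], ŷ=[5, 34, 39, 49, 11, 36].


Absolute errors: |8-5|=3, |38-34|=4, |44-39|=5, |48-49|=1, |16-11|=5, |32-36|=4
Sum = 22
MAE = 22/6 = 11/3

11/3


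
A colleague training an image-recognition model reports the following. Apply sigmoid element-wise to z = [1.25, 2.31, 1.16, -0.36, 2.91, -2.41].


σ(1.25) = 1/(1+e^-1.25) = 0.7773
σ(2.31) = 1/(1+e^-2.31) = 0.9097
σ(1.16) = 1/(1+e^-1.16) = 0.7613
σ(-0.36) = 1/(1+e^0.36) = 0.411
σ(2.91) = 1/(1+e^-2.91) = 0.9483
σ(-2.41) = 1/(1+e^2.41) = 0.0824
result = [0.7773, 0.9097, 0.7613, 0.411, 0.9483, 0.0824]

[0.7773, 0.9097, 0.7613, 0.411, 0.9483, 0.0824]


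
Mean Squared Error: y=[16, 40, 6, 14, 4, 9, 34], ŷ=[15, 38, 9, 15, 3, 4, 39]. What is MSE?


Squared errors: (16-15)²=1, (40-38)²=4, (6-9)²=9, (14-15)²=1, (4-3)²=1, (9-4)²=25, (34-39)²=25
Sum = 66
MSE = 66/7 = 66/7

66/7


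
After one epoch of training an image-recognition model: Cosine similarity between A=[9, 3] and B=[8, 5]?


A·B = 9·8 + 3·5 = 87
‖A‖ = √90 = 9.4868, ‖B‖ = √89 = 9.434
cos = 87/(√90·√89) = 87/√8010 = 0.9721

0.9721


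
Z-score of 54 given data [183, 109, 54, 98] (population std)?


μ = 111, σ = 46.3843
z = (54 - 111)/46.3843 = -1.2289

-1.2289


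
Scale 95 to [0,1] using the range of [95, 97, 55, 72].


min=55, max=97
(95-55)/(97-55) = 40/42 = 0.9524

0.9524


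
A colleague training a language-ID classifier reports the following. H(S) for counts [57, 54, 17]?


Probabilities: [57/128, 54/128, 17/128] ≈ [0.4453, 0.4219, 0.1328]
H = -((57/128)·log₂(57/128) + (54/128)·log₂(54/128) + (17/128)·log₂(17/128))
  = 1.4318 bits

1.4318 bits


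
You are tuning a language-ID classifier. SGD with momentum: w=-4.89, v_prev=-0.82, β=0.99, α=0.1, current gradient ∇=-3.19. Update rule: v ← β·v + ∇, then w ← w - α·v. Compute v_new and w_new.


v_new = 0.99·-0.82 - 3.19 = -0.8118 - 3.19 = -4.0018
w_new = -4.89 - 0.1·-4.0018 = -4.89 + 0.40018 = -4.48982

v_new=-4.0018, w_new=-4.48982


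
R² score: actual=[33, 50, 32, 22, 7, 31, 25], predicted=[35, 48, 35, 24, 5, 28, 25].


ȳ = 28.5714
SS_res = Σ(y-ŷ)² = 34
SS_tot = Σ(y-ȳ)² = 1017.71
R² = 1 - SS_res/SS_tot = 1 - 0.0334 = 0.9666

0.9666


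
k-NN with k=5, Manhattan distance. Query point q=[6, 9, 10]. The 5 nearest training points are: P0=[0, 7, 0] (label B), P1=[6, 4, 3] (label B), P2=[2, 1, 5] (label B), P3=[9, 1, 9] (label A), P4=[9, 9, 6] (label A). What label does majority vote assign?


d(q,P0) = 18  (label B)
d(q,P1) = 12  (label B)
d(q,P2) = 17  (label B)
d(q,P3) = 12  (label A)
d(q,P4) = 7  (label A)
Votes: A=2, B=3
Majority → B

B


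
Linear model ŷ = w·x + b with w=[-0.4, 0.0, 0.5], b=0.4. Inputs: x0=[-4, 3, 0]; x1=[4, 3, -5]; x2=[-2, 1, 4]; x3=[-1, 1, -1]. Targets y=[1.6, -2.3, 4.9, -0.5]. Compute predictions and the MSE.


ŷ0 = (-0.4)·(-4) + (0.0)·(3) + (0.5)·(0) + 0.4 = 2.0
ŷ1 = (-0.4)·(4) + (0.0)·(3) + (0.5)·(-5) + 0.4 = -3.7
ŷ2 = (-0.4)·(-2) + (0.0)·(1) + (0.5)·(4) + 0.4 = 3.2
ŷ3 = (-0.4)·(-1) + (0.0)·(1) + (0.5)·(-1) + 0.4 = 0.3
errors² = [0.16, 1.96, 2.89, 0.64]
MSE = 5.6500/4 = 1.4125

1.4125


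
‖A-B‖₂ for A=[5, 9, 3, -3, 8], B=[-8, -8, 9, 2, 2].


d = √((5+ 8)² + (9+ 8)² + (3-9)² + (-3-2)² + (8-2)²)
  = √(169 + 289 + 36 + 25 + 36)
  = √555 = 23.5584

23.5584


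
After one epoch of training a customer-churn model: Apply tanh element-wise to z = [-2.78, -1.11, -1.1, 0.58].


tanh(-2.78) = -0.9923
tanh(-1.11) = -0.8041
tanh(-1.1) = -0.8005
tanh(0.58) = 0.5227
result = [-0.9923, -0.8041, -0.8005, 0.5227]

[-0.9923, -0.8041, -0.8005, 0.5227]


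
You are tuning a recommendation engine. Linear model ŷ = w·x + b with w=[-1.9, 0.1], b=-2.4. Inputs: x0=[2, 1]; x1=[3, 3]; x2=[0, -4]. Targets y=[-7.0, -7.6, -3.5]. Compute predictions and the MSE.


ŷ0 = (-1.9)·(2) + (0.1)·(1) - 2.4 = -6.1
ŷ1 = (-1.9)·(3) + (0.1)·(3) - 2.4 = -7.8
ŷ2 = (-1.9)·(0) + (0.1)·(-4) - 2.4 = -2.8
errors² = [0.81, 0.04, 0.49]
MSE = 1.3400/3 = 0.4467

0.4467


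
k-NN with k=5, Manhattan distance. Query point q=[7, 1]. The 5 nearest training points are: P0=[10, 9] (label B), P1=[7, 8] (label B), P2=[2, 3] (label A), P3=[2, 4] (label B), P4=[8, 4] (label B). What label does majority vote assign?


d(q,P0) = 11  (label B)
d(q,P1) = 7  (label B)
d(q,P2) = 7  (label A)
d(q,P3) = 8  (label B)
d(q,P4) = 4  (label B)
Votes: A=1, B=4
Majority → B

B


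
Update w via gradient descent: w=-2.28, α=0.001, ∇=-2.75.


w_new = w - α·∇
= -2.28 - 0.001·-2.75
= -2.28 + 0.00275
= -2.27725

-2.27725


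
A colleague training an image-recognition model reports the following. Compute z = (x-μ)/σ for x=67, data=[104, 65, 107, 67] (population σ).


μ = 85.75, σ = 19.7911
z = (67 - 85.75)/19.7911 = -0.9474

-0.9474


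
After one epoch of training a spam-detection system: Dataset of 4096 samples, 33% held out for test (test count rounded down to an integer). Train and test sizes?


Test = ⌊4096·33/100⌋ = 1351
Train = 4096 - 1351 = 2745

Train: 2745, Test: 1351
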